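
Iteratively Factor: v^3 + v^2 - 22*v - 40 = (v + 2)*(v^2 - v - 20) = (v + 2)*(v + 4)*(v - 5)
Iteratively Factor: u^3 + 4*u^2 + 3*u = (u + 1)*(u^2 + 3*u) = u*(u + 1)*(u + 3)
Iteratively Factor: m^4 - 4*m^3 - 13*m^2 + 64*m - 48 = (m - 3)*(m^3 - m^2 - 16*m + 16) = (m - 4)*(m - 3)*(m^2 + 3*m - 4) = (m - 4)*(m - 3)*(m - 1)*(m + 4)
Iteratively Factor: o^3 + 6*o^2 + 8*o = (o + 2)*(o^2 + 4*o) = (o + 2)*(o + 4)*(o)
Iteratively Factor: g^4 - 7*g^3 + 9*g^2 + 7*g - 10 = (g - 2)*(g^3 - 5*g^2 - g + 5) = (g - 5)*(g - 2)*(g^2 - 1) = (g - 5)*(g - 2)*(g + 1)*(g - 1)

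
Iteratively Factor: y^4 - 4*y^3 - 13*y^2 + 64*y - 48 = (y - 3)*(y^3 - y^2 - 16*y + 16) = (y - 4)*(y - 3)*(y^2 + 3*y - 4) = (y - 4)*(y - 3)*(y - 1)*(y + 4)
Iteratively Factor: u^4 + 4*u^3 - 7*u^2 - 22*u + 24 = (u + 3)*(u^3 + u^2 - 10*u + 8) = (u - 2)*(u + 3)*(u^2 + 3*u - 4) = (u - 2)*(u - 1)*(u + 3)*(u + 4)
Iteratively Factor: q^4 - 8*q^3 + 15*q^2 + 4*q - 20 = (q - 2)*(q^3 - 6*q^2 + 3*q + 10) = (q - 5)*(q - 2)*(q^2 - q - 2) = (q - 5)*(q - 2)^2*(q + 1)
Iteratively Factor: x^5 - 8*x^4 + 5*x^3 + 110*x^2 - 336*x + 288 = (x - 4)*(x^4 - 4*x^3 - 11*x^2 + 66*x - 72) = (x - 4)*(x - 2)*(x^3 - 2*x^2 - 15*x + 36) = (x - 4)*(x - 3)*(x - 2)*(x^2 + x - 12) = (x - 4)*(x - 3)^2*(x - 2)*(x + 4)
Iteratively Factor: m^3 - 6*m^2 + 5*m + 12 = (m - 3)*(m^2 - 3*m - 4) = (m - 3)*(m + 1)*(m - 4)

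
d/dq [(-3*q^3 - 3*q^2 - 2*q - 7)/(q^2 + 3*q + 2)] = (-3*q^4 - 18*q^3 - 25*q^2 + 2*q + 17)/(q^4 + 6*q^3 + 13*q^2 + 12*q + 4)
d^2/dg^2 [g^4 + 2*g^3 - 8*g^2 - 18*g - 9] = 12*g^2 + 12*g - 16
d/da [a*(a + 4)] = 2*a + 4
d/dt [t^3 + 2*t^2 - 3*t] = 3*t^2 + 4*t - 3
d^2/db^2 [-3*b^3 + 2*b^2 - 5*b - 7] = 4 - 18*b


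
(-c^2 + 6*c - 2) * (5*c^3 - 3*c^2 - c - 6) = -5*c^5 + 33*c^4 - 27*c^3 + 6*c^2 - 34*c + 12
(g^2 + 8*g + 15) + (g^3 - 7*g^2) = g^3 - 6*g^2 + 8*g + 15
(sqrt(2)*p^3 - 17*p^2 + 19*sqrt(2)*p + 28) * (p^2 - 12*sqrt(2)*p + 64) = sqrt(2)*p^5 - 41*p^4 + 287*sqrt(2)*p^3 - 1516*p^2 + 880*sqrt(2)*p + 1792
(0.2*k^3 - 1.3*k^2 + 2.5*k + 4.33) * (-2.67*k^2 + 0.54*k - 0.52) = -0.534*k^5 + 3.579*k^4 - 7.481*k^3 - 9.5351*k^2 + 1.0382*k - 2.2516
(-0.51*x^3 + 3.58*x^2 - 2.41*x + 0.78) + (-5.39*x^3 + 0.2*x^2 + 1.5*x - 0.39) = -5.9*x^3 + 3.78*x^2 - 0.91*x + 0.39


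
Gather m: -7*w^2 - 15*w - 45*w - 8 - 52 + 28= -7*w^2 - 60*w - 32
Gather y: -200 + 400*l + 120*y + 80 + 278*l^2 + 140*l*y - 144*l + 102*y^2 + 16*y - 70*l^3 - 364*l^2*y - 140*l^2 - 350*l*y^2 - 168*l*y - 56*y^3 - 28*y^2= -70*l^3 + 138*l^2 + 256*l - 56*y^3 + y^2*(74 - 350*l) + y*(-364*l^2 - 28*l + 136) - 120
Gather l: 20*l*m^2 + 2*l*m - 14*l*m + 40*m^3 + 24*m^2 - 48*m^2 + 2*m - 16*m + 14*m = l*(20*m^2 - 12*m) + 40*m^3 - 24*m^2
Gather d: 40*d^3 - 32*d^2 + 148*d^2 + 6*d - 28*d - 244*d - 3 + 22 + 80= 40*d^3 + 116*d^2 - 266*d + 99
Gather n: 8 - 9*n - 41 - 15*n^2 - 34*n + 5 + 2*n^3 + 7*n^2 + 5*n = 2*n^3 - 8*n^2 - 38*n - 28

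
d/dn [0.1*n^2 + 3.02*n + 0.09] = 0.2*n + 3.02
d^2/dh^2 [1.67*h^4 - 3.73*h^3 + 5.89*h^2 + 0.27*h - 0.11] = 20.04*h^2 - 22.38*h + 11.78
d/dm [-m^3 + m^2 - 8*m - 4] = -3*m^2 + 2*m - 8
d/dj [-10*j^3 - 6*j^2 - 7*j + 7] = -30*j^2 - 12*j - 7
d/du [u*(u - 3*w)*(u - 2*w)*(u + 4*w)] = 4*u^3 - 3*u^2*w - 28*u*w^2 + 24*w^3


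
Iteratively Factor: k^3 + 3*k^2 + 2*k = (k + 2)*(k^2 + k) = k*(k + 2)*(k + 1)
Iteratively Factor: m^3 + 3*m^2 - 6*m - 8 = (m + 1)*(m^2 + 2*m - 8) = (m - 2)*(m + 1)*(m + 4)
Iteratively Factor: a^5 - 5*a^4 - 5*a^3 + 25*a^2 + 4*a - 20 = (a - 1)*(a^4 - 4*a^3 - 9*a^2 + 16*a + 20) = (a - 2)*(a - 1)*(a^3 - 2*a^2 - 13*a - 10) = (a - 2)*(a - 1)*(a + 2)*(a^2 - 4*a - 5) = (a - 5)*(a - 2)*(a - 1)*(a + 2)*(a + 1)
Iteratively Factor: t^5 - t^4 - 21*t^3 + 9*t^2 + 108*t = (t)*(t^4 - t^3 - 21*t^2 + 9*t + 108) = t*(t + 3)*(t^3 - 4*t^2 - 9*t + 36) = t*(t - 3)*(t + 3)*(t^2 - t - 12) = t*(t - 4)*(t - 3)*(t + 3)*(t + 3)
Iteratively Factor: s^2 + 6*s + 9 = (s + 3)*(s + 3)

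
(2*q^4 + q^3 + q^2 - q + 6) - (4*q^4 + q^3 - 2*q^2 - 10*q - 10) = -2*q^4 + 3*q^2 + 9*q + 16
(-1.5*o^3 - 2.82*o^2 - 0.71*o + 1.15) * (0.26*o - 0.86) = -0.39*o^4 + 0.5568*o^3 + 2.2406*o^2 + 0.9096*o - 0.989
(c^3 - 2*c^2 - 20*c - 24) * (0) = 0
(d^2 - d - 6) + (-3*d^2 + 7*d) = -2*d^2 + 6*d - 6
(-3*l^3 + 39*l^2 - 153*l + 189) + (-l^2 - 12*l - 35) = -3*l^3 + 38*l^2 - 165*l + 154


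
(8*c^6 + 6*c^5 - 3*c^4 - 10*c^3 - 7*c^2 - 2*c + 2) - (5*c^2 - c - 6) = 8*c^6 + 6*c^5 - 3*c^4 - 10*c^3 - 12*c^2 - c + 8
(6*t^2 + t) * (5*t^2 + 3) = 30*t^4 + 5*t^3 + 18*t^2 + 3*t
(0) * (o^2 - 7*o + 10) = 0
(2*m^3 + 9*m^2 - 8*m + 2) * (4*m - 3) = 8*m^4 + 30*m^3 - 59*m^2 + 32*m - 6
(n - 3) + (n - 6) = 2*n - 9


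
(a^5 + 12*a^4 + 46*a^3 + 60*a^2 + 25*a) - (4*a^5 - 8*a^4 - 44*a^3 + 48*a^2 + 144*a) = -3*a^5 + 20*a^4 + 90*a^3 + 12*a^2 - 119*a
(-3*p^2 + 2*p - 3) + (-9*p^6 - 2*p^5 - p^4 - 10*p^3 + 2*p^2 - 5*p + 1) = -9*p^6 - 2*p^5 - p^4 - 10*p^3 - p^2 - 3*p - 2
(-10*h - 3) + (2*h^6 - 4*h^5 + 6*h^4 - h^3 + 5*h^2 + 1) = 2*h^6 - 4*h^5 + 6*h^4 - h^3 + 5*h^2 - 10*h - 2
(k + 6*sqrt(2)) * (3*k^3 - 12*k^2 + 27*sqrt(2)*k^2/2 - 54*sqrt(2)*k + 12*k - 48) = 3*k^4 - 12*k^3 + 63*sqrt(2)*k^3/2 - 126*sqrt(2)*k^2 + 174*k^2 - 696*k + 72*sqrt(2)*k - 288*sqrt(2)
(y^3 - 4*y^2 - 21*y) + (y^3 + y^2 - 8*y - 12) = 2*y^3 - 3*y^2 - 29*y - 12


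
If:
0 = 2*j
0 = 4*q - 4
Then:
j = 0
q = 1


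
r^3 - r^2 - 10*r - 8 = (r - 4)*(r + 1)*(r + 2)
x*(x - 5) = x^2 - 5*x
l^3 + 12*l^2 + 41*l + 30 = (l + 1)*(l + 5)*(l + 6)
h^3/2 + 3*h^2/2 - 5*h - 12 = (h/2 + 1)*(h - 3)*(h + 4)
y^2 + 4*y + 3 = (y + 1)*(y + 3)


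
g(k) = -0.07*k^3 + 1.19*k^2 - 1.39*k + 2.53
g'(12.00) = -3.07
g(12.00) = 36.25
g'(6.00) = 5.33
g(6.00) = 21.91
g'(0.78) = 0.34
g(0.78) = 2.14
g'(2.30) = 2.97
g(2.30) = 4.78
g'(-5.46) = -20.65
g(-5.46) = 56.99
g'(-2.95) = -10.24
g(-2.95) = 18.78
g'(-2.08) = -7.25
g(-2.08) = 11.20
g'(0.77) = 0.32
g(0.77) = 2.13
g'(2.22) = 2.86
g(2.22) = 4.54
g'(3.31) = 4.19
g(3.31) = 8.43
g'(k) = -0.21*k^2 + 2.38*k - 1.39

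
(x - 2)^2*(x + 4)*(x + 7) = x^4 + 7*x^3 - 12*x^2 - 68*x + 112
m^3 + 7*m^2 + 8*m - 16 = (m - 1)*(m + 4)^2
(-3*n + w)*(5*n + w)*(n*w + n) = -15*n^3*w - 15*n^3 + 2*n^2*w^2 + 2*n^2*w + n*w^3 + n*w^2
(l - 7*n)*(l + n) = l^2 - 6*l*n - 7*n^2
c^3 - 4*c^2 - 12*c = c*(c - 6)*(c + 2)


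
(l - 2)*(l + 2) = l^2 - 4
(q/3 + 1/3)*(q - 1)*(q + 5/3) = q^3/3 + 5*q^2/9 - q/3 - 5/9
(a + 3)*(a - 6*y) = a^2 - 6*a*y + 3*a - 18*y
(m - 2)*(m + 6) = m^2 + 4*m - 12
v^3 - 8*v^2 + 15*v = v*(v - 5)*(v - 3)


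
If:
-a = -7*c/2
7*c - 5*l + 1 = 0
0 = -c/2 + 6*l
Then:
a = -42/79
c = -12/79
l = -1/79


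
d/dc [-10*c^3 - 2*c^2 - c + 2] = -30*c^2 - 4*c - 1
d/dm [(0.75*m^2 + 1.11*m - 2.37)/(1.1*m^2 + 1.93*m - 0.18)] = (0.2265*m^2 + 4.944*m + 4.3743)/(1.21*m^4 + 4.246*m^3 + 3.3289*m^2 - 0.6948*m + 0.0324)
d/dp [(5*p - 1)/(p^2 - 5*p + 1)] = p*(2 - 5*p)/(p^4 - 10*p^3 + 27*p^2 - 10*p + 1)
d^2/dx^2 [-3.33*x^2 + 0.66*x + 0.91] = -6.66000000000000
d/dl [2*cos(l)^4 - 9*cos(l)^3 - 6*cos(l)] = (-8*cos(l)^3 + 27*cos(l)^2 + 6)*sin(l)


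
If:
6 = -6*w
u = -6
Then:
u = -6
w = -1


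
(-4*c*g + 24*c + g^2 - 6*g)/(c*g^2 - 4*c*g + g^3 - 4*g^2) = (-4*c*g + 24*c + g^2 - 6*g)/(g*(c*g - 4*c + g^2 - 4*g))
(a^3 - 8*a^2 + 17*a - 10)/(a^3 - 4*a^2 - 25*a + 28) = (a^2 - 7*a + 10)/(a^2 - 3*a - 28)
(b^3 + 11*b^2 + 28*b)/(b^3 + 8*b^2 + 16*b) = (b + 7)/(b + 4)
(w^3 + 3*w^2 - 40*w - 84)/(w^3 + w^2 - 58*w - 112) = (w - 6)/(w - 8)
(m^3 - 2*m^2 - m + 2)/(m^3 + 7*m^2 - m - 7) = (m - 2)/(m + 7)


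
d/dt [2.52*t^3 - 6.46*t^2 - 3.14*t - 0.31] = 7.56*t^2 - 12.92*t - 3.14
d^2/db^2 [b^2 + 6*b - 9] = 2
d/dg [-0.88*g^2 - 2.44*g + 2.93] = -1.76*g - 2.44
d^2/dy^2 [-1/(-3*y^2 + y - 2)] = 2*(-9*y^2 + 3*y + (6*y - 1)^2 - 6)/(3*y^2 - y + 2)^3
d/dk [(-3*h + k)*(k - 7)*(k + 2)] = -6*h*k + 15*h + 3*k^2 - 10*k - 14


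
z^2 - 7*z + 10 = (z - 5)*(z - 2)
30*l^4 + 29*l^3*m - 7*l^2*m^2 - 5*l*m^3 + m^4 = (-5*l + m)*(-3*l + m)*(l + m)*(2*l + m)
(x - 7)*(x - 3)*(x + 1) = x^3 - 9*x^2 + 11*x + 21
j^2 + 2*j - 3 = (j - 1)*(j + 3)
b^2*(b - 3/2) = b^3 - 3*b^2/2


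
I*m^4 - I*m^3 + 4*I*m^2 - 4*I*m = m*(m - 2*I)*(m + 2*I)*(I*m - I)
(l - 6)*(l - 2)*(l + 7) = l^3 - l^2 - 44*l + 84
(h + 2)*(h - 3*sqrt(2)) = h^2 - 3*sqrt(2)*h + 2*h - 6*sqrt(2)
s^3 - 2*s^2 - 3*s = s*(s - 3)*(s + 1)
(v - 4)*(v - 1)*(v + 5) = v^3 - 21*v + 20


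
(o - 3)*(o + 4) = o^2 + o - 12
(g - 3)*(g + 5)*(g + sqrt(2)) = g^3 + sqrt(2)*g^2 + 2*g^2 - 15*g + 2*sqrt(2)*g - 15*sqrt(2)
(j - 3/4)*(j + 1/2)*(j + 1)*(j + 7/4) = j^4 + 5*j^3/2 + 11*j^2/16 - 47*j/32 - 21/32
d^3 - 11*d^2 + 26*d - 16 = (d - 8)*(d - 2)*(d - 1)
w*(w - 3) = w^2 - 3*w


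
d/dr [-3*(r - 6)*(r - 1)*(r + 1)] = -9*r^2 + 36*r + 3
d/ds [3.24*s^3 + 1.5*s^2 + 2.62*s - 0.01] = 9.72*s^2 + 3.0*s + 2.62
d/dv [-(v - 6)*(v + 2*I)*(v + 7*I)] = -3*v^2 + v*(12 - 18*I) + 14 + 54*I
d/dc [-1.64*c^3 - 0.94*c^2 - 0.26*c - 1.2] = -4.92*c^2 - 1.88*c - 0.26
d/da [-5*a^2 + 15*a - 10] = 15 - 10*a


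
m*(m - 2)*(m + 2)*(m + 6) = m^4 + 6*m^3 - 4*m^2 - 24*m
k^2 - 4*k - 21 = (k - 7)*(k + 3)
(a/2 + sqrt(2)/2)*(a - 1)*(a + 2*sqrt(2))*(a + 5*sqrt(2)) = a^4/2 - a^3/2 + 4*sqrt(2)*a^3 - 4*sqrt(2)*a^2 + 17*a^2 - 17*a + 10*sqrt(2)*a - 10*sqrt(2)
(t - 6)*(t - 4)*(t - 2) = t^3 - 12*t^2 + 44*t - 48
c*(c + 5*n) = c^2 + 5*c*n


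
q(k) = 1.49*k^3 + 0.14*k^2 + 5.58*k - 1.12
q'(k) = 4.47*k^2 + 0.28*k + 5.58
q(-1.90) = -21.44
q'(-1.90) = 21.18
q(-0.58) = -4.60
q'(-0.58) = 6.92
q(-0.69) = -5.39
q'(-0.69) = 7.51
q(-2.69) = -44.12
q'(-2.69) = 37.17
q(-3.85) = -105.56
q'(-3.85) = 70.76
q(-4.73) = -182.06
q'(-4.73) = 104.26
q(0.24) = 0.25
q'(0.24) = 5.90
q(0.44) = 1.49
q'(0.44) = 6.57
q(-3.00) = -56.83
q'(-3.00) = 44.97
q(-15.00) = -5082.07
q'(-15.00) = 1007.13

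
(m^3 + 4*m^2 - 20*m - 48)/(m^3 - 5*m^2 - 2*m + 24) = (m + 6)/(m - 3)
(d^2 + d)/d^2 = (d + 1)/d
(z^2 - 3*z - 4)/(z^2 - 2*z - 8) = (z + 1)/(z + 2)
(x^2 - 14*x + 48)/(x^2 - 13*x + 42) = (x - 8)/(x - 7)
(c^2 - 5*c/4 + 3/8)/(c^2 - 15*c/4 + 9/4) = (c - 1/2)/(c - 3)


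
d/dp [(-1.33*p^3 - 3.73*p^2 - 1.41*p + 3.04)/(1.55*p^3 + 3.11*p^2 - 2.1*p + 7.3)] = (1.6452*p^4 + 9.957*p^3 - 31.0449*p^2 - 73.3668*p - 3.909)/(2.4025*p^6 + 9.641*p^5 + 3.1621*p^4 + 9.568*p^3 + 49.816*p^2 - 30.66*p + 53.29)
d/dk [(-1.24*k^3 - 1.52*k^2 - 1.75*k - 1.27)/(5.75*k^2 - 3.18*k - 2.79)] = (-7.13*k^4 + 7.8864*k^3 + 25.2749*k^2 + 23.0866*k + 0.8439)/(33.0625*k^4 - 36.57*k^3 - 21.9726*k^2 + 17.7444*k + 7.7841)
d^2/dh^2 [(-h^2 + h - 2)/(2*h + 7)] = -142/(8*h^3 + 84*h^2 + 294*h + 343)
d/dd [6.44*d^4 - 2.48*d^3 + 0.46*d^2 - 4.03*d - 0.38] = 25.76*d^3 - 7.44*d^2 + 0.92*d - 4.03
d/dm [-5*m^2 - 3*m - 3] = -10*m - 3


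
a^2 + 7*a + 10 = (a + 2)*(a + 5)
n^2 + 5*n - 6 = (n - 1)*(n + 6)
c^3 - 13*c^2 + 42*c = c*(c - 7)*(c - 6)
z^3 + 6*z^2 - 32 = (z - 2)*(z + 4)^2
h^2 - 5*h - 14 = (h - 7)*(h + 2)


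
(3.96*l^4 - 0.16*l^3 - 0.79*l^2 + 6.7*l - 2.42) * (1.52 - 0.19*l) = -0.7524*l^5 + 6.0496*l^4 - 0.0931*l^3 - 2.4738*l^2 + 10.6438*l - 3.6784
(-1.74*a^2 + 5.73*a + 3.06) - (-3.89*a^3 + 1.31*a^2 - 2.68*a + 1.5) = 3.89*a^3 - 3.05*a^2 + 8.41*a + 1.56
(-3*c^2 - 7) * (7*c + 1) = -21*c^3 - 3*c^2 - 49*c - 7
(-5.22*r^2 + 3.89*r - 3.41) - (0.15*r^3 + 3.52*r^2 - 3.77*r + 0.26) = -0.15*r^3 - 8.74*r^2 + 7.66*r - 3.67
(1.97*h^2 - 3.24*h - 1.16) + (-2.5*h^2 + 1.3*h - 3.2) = -0.53*h^2 - 1.94*h - 4.36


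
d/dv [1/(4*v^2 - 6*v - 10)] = (3 - 4*v)/(2*(-2*v^2 + 3*v + 5)^2)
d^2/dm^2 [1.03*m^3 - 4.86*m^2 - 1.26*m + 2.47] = 6.18*m - 9.72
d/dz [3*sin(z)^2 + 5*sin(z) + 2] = (6*sin(z) + 5)*cos(z)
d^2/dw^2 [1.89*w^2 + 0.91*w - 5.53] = 3.78000000000000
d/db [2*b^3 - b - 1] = 6*b^2 - 1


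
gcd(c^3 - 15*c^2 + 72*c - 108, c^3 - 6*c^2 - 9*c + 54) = c^2 - 9*c + 18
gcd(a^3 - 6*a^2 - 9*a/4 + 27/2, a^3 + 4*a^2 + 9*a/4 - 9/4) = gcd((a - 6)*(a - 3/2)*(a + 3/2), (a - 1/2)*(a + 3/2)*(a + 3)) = a + 3/2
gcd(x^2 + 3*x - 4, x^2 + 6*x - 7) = x - 1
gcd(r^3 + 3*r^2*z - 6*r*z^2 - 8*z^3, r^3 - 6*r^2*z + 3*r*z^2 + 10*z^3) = -r^2 + r*z + 2*z^2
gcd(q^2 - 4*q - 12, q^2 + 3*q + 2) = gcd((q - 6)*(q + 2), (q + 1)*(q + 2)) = q + 2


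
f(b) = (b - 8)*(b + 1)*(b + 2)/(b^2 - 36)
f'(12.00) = 1.19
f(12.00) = 6.74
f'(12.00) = 1.19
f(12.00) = 6.74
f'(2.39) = 1.38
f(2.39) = 2.76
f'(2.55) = 1.46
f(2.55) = 2.98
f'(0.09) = 0.64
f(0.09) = 0.50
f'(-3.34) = -2.19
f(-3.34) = 1.43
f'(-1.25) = 0.14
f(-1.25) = -0.05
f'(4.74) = 6.68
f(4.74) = 9.32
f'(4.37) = 4.30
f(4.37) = 7.35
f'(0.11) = 0.64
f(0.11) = 0.51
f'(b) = -2*b*(b - 8)*(b + 1)*(b + 2)/(b^2 - 36)^2 + (b - 8)*(b + 1)/(b^2 - 36) + (b - 8)*(b + 2)/(b^2 - 36) + (b + 1)*(b + 2)/(b^2 - 36)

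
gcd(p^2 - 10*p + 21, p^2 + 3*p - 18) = p - 3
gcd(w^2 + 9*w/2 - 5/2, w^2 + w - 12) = 1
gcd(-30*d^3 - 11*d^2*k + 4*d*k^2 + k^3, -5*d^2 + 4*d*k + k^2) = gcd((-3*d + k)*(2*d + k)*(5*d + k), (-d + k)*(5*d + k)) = 5*d + k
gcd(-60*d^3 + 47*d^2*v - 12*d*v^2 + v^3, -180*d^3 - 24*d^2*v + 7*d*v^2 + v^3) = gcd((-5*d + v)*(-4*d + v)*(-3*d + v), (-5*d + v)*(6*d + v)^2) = -5*d + v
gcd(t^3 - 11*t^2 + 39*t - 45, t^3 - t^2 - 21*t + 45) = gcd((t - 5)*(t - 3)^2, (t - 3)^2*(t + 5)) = t^2 - 6*t + 9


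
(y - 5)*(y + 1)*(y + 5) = y^3 + y^2 - 25*y - 25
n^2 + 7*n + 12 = (n + 3)*(n + 4)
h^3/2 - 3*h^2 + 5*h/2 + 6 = (h/2 + 1/2)*(h - 4)*(h - 3)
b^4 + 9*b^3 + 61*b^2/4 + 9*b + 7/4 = (b + 1/2)^2*(b + 1)*(b + 7)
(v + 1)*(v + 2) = v^2 + 3*v + 2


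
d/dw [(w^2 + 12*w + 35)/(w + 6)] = (w^2 + 12*w + 37)/(w^2 + 12*w + 36)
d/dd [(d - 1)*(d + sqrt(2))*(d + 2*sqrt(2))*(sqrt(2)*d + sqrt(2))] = 4*sqrt(2)*d^3 + 18*d^2 + 6*sqrt(2)*d - 6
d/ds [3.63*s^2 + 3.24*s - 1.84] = 7.26*s + 3.24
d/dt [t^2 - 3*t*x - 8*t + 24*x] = 2*t - 3*x - 8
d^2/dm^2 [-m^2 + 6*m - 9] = -2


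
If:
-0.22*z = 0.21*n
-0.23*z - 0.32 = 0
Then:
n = 1.46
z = -1.39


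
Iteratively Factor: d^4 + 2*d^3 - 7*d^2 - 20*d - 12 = (d + 1)*(d^3 + d^2 - 8*d - 12) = (d - 3)*(d + 1)*(d^2 + 4*d + 4) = (d - 3)*(d + 1)*(d + 2)*(d + 2)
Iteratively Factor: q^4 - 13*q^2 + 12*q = (q - 3)*(q^3 + 3*q^2 - 4*q) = q*(q - 3)*(q^2 + 3*q - 4) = q*(q - 3)*(q - 1)*(q + 4)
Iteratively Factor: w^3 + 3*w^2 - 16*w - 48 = (w - 4)*(w^2 + 7*w + 12) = (w - 4)*(w + 3)*(w + 4)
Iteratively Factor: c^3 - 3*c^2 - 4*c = (c + 1)*(c^2 - 4*c) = (c - 4)*(c + 1)*(c)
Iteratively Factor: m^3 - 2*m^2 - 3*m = (m + 1)*(m^2 - 3*m) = (m - 3)*(m + 1)*(m)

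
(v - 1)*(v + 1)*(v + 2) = v^3 + 2*v^2 - v - 2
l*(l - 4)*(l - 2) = l^3 - 6*l^2 + 8*l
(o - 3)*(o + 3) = o^2 - 9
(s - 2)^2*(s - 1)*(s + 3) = s^4 - 2*s^3 - 7*s^2 + 20*s - 12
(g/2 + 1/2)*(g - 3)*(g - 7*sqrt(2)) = g^3/2 - 7*sqrt(2)*g^2/2 - g^2 - 3*g/2 + 7*sqrt(2)*g + 21*sqrt(2)/2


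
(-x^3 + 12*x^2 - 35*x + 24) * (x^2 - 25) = -x^5 + 12*x^4 - 10*x^3 - 276*x^2 + 875*x - 600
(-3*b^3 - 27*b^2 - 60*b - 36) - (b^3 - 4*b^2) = -4*b^3 - 23*b^2 - 60*b - 36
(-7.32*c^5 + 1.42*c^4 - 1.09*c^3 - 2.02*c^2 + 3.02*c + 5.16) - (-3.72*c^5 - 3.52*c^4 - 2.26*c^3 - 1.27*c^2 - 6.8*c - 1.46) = -3.6*c^5 + 4.94*c^4 + 1.17*c^3 - 0.75*c^2 + 9.82*c + 6.62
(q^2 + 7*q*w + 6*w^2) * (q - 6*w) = q^3 + q^2*w - 36*q*w^2 - 36*w^3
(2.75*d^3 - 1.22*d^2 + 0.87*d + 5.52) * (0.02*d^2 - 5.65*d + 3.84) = 0.055*d^5 - 15.5619*d^4 + 17.4704*d^3 - 9.4899*d^2 - 27.8472*d + 21.1968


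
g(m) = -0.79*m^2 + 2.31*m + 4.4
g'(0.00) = 2.31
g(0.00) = 4.40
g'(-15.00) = 26.01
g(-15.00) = -208.00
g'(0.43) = 1.63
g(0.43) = 5.25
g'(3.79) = -3.68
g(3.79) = 1.81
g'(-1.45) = 4.60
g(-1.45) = -0.61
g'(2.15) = -1.09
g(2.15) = 5.71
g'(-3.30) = 7.52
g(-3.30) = -11.83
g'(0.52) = 1.49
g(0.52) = 5.39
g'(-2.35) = 6.02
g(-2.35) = -5.39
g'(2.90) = -2.27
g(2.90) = 4.46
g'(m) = 2.31 - 1.58*m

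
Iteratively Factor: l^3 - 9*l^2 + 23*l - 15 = (l - 1)*(l^2 - 8*l + 15) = (l - 5)*(l - 1)*(l - 3)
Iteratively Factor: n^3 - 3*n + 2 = (n - 1)*(n^2 + n - 2) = (n - 1)^2*(n + 2)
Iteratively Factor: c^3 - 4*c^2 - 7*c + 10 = (c - 5)*(c^2 + c - 2) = (c - 5)*(c + 2)*(c - 1)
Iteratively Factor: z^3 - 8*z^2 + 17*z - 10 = (z - 5)*(z^2 - 3*z + 2) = (z - 5)*(z - 1)*(z - 2)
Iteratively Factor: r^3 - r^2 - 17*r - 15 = (r + 3)*(r^2 - 4*r - 5) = (r - 5)*(r + 3)*(r + 1)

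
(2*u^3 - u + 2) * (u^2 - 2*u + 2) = 2*u^5 - 4*u^4 + 3*u^3 + 4*u^2 - 6*u + 4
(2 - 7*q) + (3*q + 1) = 3 - 4*q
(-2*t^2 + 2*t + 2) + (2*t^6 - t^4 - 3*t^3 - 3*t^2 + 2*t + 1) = 2*t^6 - t^4 - 3*t^3 - 5*t^2 + 4*t + 3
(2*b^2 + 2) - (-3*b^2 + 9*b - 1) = 5*b^2 - 9*b + 3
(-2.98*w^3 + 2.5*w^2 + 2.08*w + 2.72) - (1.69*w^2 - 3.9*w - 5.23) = -2.98*w^3 + 0.81*w^2 + 5.98*w + 7.95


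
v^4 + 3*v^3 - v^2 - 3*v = v*(v - 1)*(v + 1)*(v + 3)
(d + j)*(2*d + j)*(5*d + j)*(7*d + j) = 70*d^4 + 129*d^3*j + 73*d^2*j^2 + 15*d*j^3 + j^4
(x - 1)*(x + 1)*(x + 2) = x^3 + 2*x^2 - x - 2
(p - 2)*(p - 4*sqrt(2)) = p^2 - 4*sqrt(2)*p - 2*p + 8*sqrt(2)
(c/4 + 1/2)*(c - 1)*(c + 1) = c^3/4 + c^2/2 - c/4 - 1/2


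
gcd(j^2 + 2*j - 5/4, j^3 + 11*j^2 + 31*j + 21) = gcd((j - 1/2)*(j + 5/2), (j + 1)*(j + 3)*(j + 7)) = 1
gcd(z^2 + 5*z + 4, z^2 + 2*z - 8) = z + 4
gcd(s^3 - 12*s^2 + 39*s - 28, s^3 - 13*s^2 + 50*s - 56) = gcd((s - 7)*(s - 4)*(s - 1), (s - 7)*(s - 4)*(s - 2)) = s^2 - 11*s + 28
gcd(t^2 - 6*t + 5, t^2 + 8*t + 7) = 1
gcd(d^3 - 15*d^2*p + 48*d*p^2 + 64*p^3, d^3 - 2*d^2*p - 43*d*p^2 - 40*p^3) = -d^2 + 7*d*p + 8*p^2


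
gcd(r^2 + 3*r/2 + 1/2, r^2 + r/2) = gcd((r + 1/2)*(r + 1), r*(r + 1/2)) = r + 1/2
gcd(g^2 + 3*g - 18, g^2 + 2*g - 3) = 1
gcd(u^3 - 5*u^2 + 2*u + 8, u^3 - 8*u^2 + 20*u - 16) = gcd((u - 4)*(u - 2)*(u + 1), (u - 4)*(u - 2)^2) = u^2 - 6*u + 8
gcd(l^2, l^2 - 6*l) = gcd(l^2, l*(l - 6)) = l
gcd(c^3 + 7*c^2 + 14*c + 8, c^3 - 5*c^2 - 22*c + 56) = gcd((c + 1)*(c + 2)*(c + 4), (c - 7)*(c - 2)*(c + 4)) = c + 4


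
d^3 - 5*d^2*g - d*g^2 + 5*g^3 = (d - 5*g)*(d - g)*(d + g)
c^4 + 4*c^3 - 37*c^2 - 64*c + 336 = (c - 4)*(c - 3)*(c + 4)*(c + 7)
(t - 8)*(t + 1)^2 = t^3 - 6*t^2 - 15*t - 8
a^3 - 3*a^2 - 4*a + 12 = (a - 3)*(a - 2)*(a + 2)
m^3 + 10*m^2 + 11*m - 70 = (m - 2)*(m + 5)*(m + 7)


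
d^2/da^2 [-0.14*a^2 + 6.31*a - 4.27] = -0.280000000000000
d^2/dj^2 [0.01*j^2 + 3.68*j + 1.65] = 0.0200000000000000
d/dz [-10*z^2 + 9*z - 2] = 9 - 20*z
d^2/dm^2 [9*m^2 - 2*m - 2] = 18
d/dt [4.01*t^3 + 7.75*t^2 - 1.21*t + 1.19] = 12.03*t^2 + 15.5*t - 1.21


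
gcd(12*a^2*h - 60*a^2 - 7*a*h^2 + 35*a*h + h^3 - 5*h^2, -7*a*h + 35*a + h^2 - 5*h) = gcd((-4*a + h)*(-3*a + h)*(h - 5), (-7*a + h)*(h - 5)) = h - 5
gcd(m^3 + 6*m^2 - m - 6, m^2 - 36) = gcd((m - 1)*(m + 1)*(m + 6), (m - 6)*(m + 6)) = m + 6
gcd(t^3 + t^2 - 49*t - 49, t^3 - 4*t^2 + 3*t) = 1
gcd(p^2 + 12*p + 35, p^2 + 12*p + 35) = p^2 + 12*p + 35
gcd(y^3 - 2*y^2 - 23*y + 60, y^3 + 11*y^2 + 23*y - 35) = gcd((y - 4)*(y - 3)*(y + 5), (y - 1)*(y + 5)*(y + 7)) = y + 5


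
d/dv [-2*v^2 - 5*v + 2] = -4*v - 5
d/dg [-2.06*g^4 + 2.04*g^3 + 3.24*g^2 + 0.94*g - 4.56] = -8.24*g^3 + 6.12*g^2 + 6.48*g + 0.94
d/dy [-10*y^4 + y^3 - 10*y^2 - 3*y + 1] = -40*y^3 + 3*y^2 - 20*y - 3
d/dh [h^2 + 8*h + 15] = 2*h + 8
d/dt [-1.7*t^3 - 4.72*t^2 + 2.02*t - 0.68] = -5.1*t^2 - 9.44*t + 2.02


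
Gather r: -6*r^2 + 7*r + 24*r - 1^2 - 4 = -6*r^2 + 31*r - 5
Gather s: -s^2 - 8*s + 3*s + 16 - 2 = -s^2 - 5*s + 14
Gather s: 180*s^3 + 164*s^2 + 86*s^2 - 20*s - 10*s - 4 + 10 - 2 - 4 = 180*s^3 + 250*s^2 - 30*s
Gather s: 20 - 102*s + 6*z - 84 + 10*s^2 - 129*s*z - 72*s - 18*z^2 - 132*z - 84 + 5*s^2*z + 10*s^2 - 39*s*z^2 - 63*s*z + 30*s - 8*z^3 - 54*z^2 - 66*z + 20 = s^2*(5*z + 20) + s*(-39*z^2 - 192*z - 144) - 8*z^3 - 72*z^2 - 192*z - 128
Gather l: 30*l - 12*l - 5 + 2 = 18*l - 3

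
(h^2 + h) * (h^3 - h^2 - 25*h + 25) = h^5 - 26*h^3 + 25*h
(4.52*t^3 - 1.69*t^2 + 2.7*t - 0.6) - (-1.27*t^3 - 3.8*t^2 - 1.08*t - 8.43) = 5.79*t^3 + 2.11*t^2 + 3.78*t + 7.83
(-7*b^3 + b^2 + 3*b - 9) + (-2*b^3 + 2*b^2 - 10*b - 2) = -9*b^3 + 3*b^2 - 7*b - 11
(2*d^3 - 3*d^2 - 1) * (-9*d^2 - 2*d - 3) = -18*d^5 + 23*d^4 + 18*d^2 + 2*d + 3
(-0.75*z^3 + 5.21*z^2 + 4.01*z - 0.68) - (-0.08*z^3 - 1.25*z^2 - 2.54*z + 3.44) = -0.67*z^3 + 6.46*z^2 + 6.55*z - 4.12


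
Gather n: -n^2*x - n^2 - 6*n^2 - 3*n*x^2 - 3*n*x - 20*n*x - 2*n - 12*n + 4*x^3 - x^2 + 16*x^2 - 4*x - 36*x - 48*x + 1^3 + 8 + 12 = n^2*(-x - 7) + n*(-3*x^2 - 23*x - 14) + 4*x^3 + 15*x^2 - 88*x + 21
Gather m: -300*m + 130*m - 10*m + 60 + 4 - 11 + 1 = 54 - 180*m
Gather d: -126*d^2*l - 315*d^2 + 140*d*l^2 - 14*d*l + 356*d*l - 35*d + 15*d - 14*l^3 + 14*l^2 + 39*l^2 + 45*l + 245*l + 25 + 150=d^2*(-126*l - 315) + d*(140*l^2 + 342*l - 20) - 14*l^3 + 53*l^2 + 290*l + 175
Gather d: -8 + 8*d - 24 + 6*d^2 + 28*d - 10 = 6*d^2 + 36*d - 42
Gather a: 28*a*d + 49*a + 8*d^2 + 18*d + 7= a*(28*d + 49) + 8*d^2 + 18*d + 7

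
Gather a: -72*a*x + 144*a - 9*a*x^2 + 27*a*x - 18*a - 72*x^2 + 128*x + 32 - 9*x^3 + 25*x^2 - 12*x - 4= a*(-9*x^2 - 45*x + 126) - 9*x^3 - 47*x^2 + 116*x + 28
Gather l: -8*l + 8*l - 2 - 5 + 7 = 0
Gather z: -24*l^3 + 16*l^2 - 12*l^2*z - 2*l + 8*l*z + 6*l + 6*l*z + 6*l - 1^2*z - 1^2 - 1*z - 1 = -24*l^3 + 16*l^2 + 10*l + z*(-12*l^2 + 14*l - 2) - 2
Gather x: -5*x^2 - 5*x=-5*x^2 - 5*x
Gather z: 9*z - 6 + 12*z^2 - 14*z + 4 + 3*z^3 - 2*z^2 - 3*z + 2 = 3*z^3 + 10*z^2 - 8*z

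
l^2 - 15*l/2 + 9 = (l - 6)*(l - 3/2)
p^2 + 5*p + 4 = (p + 1)*(p + 4)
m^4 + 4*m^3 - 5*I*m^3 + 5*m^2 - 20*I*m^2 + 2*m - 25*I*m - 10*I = (m + 2)*(m - 5*I)*(-I*m - I)*(I*m + I)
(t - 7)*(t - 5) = t^2 - 12*t + 35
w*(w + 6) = w^2 + 6*w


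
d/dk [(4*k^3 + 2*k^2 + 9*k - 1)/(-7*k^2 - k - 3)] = (-28*k^4 - 8*k^3 + 25*k^2 - 26*k - 28)/(49*k^4 + 14*k^3 + 43*k^2 + 6*k + 9)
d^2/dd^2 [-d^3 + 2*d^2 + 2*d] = 4 - 6*d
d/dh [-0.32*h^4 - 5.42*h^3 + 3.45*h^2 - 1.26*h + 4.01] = -1.28*h^3 - 16.26*h^2 + 6.9*h - 1.26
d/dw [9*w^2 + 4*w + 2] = 18*w + 4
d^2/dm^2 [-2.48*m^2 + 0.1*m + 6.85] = -4.96000000000000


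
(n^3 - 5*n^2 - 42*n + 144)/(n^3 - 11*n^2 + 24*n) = (n + 6)/n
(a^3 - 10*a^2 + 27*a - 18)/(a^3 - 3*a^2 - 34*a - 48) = (-a^3 + 10*a^2 - 27*a + 18)/(-a^3 + 3*a^2 + 34*a + 48)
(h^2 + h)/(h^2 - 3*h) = (h + 1)/(h - 3)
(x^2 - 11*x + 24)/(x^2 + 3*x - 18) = (x - 8)/(x + 6)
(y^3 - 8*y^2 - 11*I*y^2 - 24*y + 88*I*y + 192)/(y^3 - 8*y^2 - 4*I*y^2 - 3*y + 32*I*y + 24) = (y - 8*I)/(y - I)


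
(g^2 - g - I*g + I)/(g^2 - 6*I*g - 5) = (g - 1)/(g - 5*I)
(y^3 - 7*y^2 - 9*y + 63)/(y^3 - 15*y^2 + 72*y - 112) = (y^2 - 9)/(y^2 - 8*y + 16)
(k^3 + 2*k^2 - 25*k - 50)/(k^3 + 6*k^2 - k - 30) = (k^2 - 3*k - 10)/(k^2 + k - 6)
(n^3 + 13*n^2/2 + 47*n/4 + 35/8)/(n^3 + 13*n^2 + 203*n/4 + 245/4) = (n + 1/2)/(n + 7)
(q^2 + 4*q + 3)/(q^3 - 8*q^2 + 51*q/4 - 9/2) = 4*(q^2 + 4*q + 3)/(4*q^3 - 32*q^2 + 51*q - 18)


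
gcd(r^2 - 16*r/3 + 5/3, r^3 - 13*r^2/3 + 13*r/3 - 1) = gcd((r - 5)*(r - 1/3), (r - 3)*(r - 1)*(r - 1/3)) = r - 1/3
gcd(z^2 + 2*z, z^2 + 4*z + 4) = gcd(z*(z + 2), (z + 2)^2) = z + 2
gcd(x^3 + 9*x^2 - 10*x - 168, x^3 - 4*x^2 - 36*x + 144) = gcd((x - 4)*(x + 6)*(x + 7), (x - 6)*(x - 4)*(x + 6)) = x^2 + 2*x - 24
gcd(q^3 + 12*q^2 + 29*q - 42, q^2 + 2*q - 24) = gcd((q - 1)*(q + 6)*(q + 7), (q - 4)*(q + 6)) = q + 6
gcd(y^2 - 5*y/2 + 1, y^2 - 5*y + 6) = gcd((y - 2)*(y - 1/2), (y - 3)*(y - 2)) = y - 2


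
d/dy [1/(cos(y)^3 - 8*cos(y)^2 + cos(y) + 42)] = (3*cos(y)^2 - 16*cos(y) + 1)*sin(y)/(cos(y)^3 - 8*cos(y)^2 + cos(y) + 42)^2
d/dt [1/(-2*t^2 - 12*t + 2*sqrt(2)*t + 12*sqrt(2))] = (t - sqrt(2)/2 + 3)/(t^2 - sqrt(2)*t + 6*t - 6*sqrt(2))^2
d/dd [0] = 0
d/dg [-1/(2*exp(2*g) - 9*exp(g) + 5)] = (4*exp(g) - 9)*exp(g)/(2*exp(2*g) - 9*exp(g) + 5)^2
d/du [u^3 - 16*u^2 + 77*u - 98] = 3*u^2 - 32*u + 77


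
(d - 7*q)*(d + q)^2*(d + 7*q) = d^4 + 2*d^3*q - 48*d^2*q^2 - 98*d*q^3 - 49*q^4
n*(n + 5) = n^2 + 5*n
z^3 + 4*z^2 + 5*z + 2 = (z + 1)^2*(z + 2)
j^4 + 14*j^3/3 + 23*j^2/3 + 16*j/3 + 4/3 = (j + 2/3)*(j + 1)^2*(j + 2)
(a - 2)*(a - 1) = a^2 - 3*a + 2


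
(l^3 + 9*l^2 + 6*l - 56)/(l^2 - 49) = (l^2 + 2*l - 8)/(l - 7)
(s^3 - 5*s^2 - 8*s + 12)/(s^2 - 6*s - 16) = (s^2 - 7*s + 6)/(s - 8)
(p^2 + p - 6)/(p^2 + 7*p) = (p^2 + p - 6)/(p*(p + 7))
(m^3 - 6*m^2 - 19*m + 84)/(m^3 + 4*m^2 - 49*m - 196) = (m - 3)/(m + 7)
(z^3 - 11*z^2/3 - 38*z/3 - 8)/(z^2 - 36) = (3*z^2 + 7*z + 4)/(3*(z + 6))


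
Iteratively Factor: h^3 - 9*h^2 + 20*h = (h)*(h^2 - 9*h + 20) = h*(h - 5)*(h - 4)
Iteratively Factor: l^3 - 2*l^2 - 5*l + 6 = (l - 3)*(l^2 + l - 2) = (l - 3)*(l - 1)*(l + 2)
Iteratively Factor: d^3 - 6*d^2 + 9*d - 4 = (d - 4)*(d^2 - 2*d + 1) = (d - 4)*(d - 1)*(d - 1)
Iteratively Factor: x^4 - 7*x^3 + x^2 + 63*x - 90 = (x - 3)*(x^3 - 4*x^2 - 11*x + 30) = (x - 3)*(x - 2)*(x^2 - 2*x - 15) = (x - 5)*(x - 3)*(x - 2)*(x + 3)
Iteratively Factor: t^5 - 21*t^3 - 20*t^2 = (t + 1)*(t^4 - t^3 - 20*t^2) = (t + 1)*(t + 4)*(t^3 - 5*t^2) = (t - 5)*(t + 1)*(t + 4)*(t^2) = t*(t - 5)*(t + 1)*(t + 4)*(t)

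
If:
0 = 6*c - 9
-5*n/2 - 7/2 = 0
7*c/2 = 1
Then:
No Solution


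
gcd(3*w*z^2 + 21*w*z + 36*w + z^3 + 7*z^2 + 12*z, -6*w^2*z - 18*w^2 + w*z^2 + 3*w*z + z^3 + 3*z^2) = 3*w*z + 9*w + z^2 + 3*z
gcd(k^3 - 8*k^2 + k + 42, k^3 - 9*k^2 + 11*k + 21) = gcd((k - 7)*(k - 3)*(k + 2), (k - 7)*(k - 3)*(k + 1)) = k^2 - 10*k + 21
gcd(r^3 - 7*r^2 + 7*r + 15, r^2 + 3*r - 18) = r - 3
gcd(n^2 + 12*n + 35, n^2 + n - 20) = n + 5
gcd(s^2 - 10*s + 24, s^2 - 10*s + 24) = s^2 - 10*s + 24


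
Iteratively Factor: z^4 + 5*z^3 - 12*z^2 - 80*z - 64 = (z + 4)*(z^3 + z^2 - 16*z - 16) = (z + 4)^2*(z^2 - 3*z - 4) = (z + 1)*(z + 4)^2*(z - 4)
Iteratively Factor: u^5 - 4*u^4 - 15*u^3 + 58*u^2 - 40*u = (u)*(u^4 - 4*u^3 - 15*u^2 + 58*u - 40) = u*(u - 2)*(u^3 - 2*u^2 - 19*u + 20) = u*(u - 2)*(u - 1)*(u^2 - u - 20) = u*(u - 2)*(u - 1)*(u + 4)*(u - 5)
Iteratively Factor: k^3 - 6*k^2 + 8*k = (k - 2)*(k^2 - 4*k) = k*(k - 2)*(k - 4)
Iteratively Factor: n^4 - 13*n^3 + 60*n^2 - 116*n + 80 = (n - 4)*(n^3 - 9*n^2 + 24*n - 20) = (n - 4)*(n - 2)*(n^2 - 7*n + 10) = (n - 4)*(n - 2)^2*(n - 5)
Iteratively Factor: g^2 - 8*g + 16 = (g - 4)*(g - 4)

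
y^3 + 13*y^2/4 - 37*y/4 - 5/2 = (y - 2)*(y + 1/4)*(y + 5)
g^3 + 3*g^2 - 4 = (g - 1)*(g + 2)^2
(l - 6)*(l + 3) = l^2 - 3*l - 18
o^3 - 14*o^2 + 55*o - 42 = (o - 7)*(o - 6)*(o - 1)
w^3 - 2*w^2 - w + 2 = (w - 2)*(w - 1)*(w + 1)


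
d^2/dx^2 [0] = 0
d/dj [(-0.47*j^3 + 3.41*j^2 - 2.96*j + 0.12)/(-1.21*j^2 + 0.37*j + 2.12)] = (0.5687*j^4 - 0.347799999999999*j^3 - 5.3091*j^2 + 14.7488*j - 6.3196)/(1.4641*j^4 - 0.8954*j^3 - 4.9935*j^2 + 1.5688*j + 4.4944)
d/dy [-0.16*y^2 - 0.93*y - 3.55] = -0.32*y - 0.93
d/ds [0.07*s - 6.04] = 0.0700000000000000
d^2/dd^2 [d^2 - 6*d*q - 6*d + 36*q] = 2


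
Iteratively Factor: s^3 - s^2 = (s - 1)*(s^2) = s*(s - 1)*(s)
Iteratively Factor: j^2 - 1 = (j - 1)*(j + 1)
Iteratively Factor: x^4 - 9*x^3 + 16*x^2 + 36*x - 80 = (x + 2)*(x^3 - 11*x^2 + 38*x - 40) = (x - 2)*(x + 2)*(x^2 - 9*x + 20) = (x - 4)*(x - 2)*(x + 2)*(x - 5)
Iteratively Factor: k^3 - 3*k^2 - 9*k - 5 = (k + 1)*(k^2 - 4*k - 5) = (k - 5)*(k + 1)*(k + 1)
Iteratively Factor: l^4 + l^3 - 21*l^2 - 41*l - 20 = (l + 4)*(l^3 - 3*l^2 - 9*l - 5) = (l - 5)*(l + 4)*(l^2 + 2*l + 1) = (l - 5)*(l + 1)*(l + 4)*(l + 1)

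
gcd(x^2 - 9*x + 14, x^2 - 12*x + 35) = x - 7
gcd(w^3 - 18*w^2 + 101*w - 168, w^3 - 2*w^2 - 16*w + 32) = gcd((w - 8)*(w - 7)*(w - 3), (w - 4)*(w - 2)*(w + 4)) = 1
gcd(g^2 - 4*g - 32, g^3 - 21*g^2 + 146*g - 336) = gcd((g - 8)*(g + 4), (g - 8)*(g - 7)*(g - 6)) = g - 8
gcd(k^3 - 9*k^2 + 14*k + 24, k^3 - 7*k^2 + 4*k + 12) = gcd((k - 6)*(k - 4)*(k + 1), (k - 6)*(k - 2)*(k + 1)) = k^2 - 5*k - 6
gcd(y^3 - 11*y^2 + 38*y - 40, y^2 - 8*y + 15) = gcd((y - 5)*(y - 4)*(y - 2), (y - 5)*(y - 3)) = y - 5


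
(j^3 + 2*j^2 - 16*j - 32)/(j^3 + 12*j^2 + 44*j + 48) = (j - 4)/(j + 6)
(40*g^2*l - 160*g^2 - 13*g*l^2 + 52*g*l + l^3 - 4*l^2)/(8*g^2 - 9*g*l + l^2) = (5*g*l - 20*g - l^2 + 4*l)/(g - l)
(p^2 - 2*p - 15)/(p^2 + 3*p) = (p - 5)/p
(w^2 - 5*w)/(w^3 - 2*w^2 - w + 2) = w*(w - 5)/(w^3 - 2*w^2 - w + 2)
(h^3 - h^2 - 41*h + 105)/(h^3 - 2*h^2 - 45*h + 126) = (h - 5)/(h - 6)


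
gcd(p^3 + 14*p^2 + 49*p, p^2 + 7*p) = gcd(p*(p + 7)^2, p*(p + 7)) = p^2 + 7*p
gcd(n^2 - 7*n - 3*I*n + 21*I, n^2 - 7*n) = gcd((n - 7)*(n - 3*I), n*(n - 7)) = n - 7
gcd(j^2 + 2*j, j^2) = j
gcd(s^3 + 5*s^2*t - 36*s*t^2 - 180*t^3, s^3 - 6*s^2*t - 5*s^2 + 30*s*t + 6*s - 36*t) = s - 6*t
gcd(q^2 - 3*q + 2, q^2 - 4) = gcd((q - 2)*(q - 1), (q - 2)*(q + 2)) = q - 2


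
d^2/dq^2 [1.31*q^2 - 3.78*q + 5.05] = 2.62000000000000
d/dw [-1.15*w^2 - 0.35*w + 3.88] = -2.3*w - 0.35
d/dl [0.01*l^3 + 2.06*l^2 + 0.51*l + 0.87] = 0.03*l^2 + 4.12*l + 0.51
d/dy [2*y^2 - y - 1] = 4*y - 1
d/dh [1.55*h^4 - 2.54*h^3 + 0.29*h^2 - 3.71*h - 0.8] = 6.2*h^3 - 7.62*h^2 + 0.58*h - 3.71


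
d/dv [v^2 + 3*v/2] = 2*v + 3/2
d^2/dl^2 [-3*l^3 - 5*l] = -18*l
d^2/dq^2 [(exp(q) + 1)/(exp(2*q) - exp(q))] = (exp(3*q) + 5*exp(2*q) - 3*exp(q) + 1)*exp(-q)/(exp(3*q) - 3*exp(2*q) + 3*exp(q) - 1)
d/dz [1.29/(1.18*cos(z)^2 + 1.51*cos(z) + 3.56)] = (3.0444*cos(z) + 1.9479)*sin(z)/(1.18*cos(z)^2 + 1.51*cos(z) + 3.56)^2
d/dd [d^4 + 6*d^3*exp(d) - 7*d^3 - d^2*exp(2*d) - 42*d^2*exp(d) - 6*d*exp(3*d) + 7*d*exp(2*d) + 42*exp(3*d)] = 6*d^3*exp(d) + 4*d^3 - 2*d^2*exp(2*d) - 24*d^2*exp(d) - 21*d^2 - 18*d*exp(3*d) + 12*d*exp(2*d) - 84*d*exp(d) + 120*exp(3*d) + 7*exp(2*d)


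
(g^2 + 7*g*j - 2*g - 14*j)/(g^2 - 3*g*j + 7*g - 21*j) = (g^2 + 7*g*j - 2*g - 14*j)/(g^2 - 3*g*j + 7*g - 21*j)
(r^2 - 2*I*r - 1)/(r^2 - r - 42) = (-r^2 + 2*I*r + 1)/(-r^2 + r + 42)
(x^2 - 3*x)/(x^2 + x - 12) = x/(x + 4)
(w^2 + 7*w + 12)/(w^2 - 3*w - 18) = (w + 4)/(w - 6)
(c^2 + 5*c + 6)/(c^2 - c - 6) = (c + 3)/(c - 3)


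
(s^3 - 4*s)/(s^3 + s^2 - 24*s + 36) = s*(s + 2)/(s^2 + 3*s - 18)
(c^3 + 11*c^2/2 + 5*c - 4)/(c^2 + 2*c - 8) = (c^2 + 3*c/2 - 1)/(c - 2)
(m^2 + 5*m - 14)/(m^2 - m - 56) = (m - 2)/(m - 8)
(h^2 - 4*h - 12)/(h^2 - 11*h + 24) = (h^2 - 4*h - 12)/(h^2 - 11*h + 24)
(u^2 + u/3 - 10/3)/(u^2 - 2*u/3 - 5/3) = (u + 2)/(u + 1)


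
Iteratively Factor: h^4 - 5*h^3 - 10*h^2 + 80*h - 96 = (h - 4)*(h^3 - h^2 - 14*h + 24) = (h - 4)*(h - 2)*(h^2 + h - 12) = (h - 4)*(h - 3)*(h - 2)*(h + 4)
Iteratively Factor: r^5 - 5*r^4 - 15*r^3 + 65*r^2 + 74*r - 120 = (r - 5)*(r^4 - 15*r^2 - 10*r + 24) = (r - 5)*(r + 3)*(r^3 - 3*r^2 - 6*r + 8) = (r - 5)*(r - 1)*(r + 3)*(r^2 - 2*r - 8) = (r - 5)*(r - 1)*(r + 2)*(r + 3)*(r - 4)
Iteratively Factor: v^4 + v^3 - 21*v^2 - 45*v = (v)*(v^3 + v^2 - 21*v - 45) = v*(v - 5)*(v^2 + 6*v + 9) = v*(v - 5)*(v + 3)*(v + 3)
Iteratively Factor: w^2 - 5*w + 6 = (w - 3)*(w - 2)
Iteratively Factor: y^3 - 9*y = (y)*(y^2 - 9) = y*(y - 3)*(y + 3)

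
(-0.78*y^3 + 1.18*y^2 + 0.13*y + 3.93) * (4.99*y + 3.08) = -3.8922*y^4 + 3.4858*y^3 + 4.2831*y^2 + 20.0111*y + 12.1044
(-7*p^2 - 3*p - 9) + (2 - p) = -7*p^2 - 4*p - 7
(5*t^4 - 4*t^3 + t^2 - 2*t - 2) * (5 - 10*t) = -50*t^5 + 65*t^4 - 30*t^3 + 25*t^2 + 10*t - 10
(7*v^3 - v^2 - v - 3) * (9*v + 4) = 63*v^4 + 19*v^3 - 13*v^2 - 31*v - 12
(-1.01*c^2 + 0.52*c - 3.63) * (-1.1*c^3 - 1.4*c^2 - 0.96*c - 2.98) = 1.111*c^5 + 0.842*c^4 + 4.2346*c^3 + 7.5926*c^2 + 1.9352*c + 10.8174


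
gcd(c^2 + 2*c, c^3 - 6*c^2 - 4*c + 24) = c + 2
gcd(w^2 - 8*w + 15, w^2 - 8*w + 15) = w^2 - 8*w + 15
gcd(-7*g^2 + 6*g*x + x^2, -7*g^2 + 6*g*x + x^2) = -7*g^2 + 6*g*x + x^2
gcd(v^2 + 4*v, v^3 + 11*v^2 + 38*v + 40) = v + 4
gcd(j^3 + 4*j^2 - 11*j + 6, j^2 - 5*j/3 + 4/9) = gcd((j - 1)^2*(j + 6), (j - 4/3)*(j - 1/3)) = 1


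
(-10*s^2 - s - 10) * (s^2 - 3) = -10*s^4 - s^3 + 20*s^2 + 3*s + 30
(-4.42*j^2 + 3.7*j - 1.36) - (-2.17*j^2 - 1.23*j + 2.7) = -2.25*j^2 + 4.93*j - 4.06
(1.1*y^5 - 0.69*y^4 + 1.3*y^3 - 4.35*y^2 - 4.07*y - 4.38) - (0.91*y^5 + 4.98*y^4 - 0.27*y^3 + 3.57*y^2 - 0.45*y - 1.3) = 0.19*y^5 - 5.67*y^4 + 1.57*y^3 - 7.92*y^2 - 3.62*y - 3.08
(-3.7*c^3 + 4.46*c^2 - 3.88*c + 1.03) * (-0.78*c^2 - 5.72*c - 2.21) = 2.886*c^5 + 17.6852*c^4 - 14.3078*c^3 + 11.5336*c^2 + 2.6832*c - 2.2763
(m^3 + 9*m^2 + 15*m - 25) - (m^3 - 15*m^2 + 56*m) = 24*m^2 - 41*m - 25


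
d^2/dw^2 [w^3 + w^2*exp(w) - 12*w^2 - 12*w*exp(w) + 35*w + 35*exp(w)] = w^2*exp(w) - 8*w*exp(w) + 6*w + 13*exp(w) - 24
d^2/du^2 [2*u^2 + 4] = 4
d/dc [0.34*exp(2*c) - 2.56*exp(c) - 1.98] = (0.68*exp(c) - 2.56)*exp(c)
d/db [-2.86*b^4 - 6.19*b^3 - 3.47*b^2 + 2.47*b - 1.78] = -11.44*b^3 - 18.57*b^2 - 6.94*b + 2.47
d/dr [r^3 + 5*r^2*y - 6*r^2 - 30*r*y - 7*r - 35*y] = 3*r^2 + 10*r*y - 12*r - 30*y - 7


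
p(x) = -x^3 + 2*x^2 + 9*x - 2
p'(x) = -3*x^2 + 4*x + 9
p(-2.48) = 3.23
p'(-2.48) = -19.37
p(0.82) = 6.17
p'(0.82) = 10.26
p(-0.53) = -6.06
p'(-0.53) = 6.04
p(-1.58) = -7.28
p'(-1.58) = -4.81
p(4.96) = -30.18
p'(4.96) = -44.96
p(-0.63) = -6.63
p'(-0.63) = 5.29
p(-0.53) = -6.06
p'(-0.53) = 6.04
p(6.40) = -124.62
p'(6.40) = -88.28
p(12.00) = -1334.00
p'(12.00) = -375.00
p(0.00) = -2.00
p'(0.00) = 9.00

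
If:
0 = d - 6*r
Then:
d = 6*r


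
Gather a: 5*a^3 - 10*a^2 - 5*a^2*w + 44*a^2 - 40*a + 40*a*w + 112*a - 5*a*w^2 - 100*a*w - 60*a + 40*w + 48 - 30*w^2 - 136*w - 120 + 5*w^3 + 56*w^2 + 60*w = 5*a^3 + a^2*(34 - 5*w) + a*(-5*w^2 - 60*w + 12) + 5*w^3 + 26*w^2 - 36*w - 72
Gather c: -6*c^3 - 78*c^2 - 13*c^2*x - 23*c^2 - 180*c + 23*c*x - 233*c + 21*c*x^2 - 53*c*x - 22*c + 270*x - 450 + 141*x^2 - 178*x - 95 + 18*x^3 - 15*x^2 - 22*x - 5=-6*c^3 + c^2*(-13*x - 101) + c*(21*x^2 - 30*x - 435) + 18*x^3 + 126*x^2 + 70*x - 550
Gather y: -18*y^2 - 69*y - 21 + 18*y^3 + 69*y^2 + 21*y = 18*y^3 + 51*y^2 - 48*y - 21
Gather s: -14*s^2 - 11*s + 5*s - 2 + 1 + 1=-14*s^2 - 6*s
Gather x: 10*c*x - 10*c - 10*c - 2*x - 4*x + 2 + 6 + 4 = -20*c + x*(10*c - 6) + 12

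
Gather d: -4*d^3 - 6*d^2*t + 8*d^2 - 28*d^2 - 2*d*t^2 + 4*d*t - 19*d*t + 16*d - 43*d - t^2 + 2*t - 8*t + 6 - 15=-4*d^3 + d^2*(-6*t - 20) + d*(-2*t^2 - 15*t - 27) - t^2 - 6*t - 9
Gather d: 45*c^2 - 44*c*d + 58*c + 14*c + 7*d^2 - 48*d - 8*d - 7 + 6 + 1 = 45*c^2 + 72*c + 7*d^2 + d*(-44*c - 56)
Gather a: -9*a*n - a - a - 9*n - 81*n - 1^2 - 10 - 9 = a*(-9*n - 2) - 90*n - 20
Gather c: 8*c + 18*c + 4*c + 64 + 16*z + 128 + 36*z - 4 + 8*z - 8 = 30*c + 60*z + 180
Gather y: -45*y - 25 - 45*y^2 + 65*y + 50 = -45*y^2 + 20*y + 25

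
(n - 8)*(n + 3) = n^2 - 5*n - 24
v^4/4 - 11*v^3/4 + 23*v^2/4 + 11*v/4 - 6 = (v/4 + 1/4)*(v - 8)*(v - 3)*(v - 1)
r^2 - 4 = (r - 2)*(r + 2)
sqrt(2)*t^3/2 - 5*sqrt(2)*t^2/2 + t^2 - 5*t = t*(t - 5)*(sqrt(2)*t/2 + 1)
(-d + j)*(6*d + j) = -6*d^2 + 5*d*j + j^2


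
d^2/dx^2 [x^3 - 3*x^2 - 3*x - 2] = 6*x - 6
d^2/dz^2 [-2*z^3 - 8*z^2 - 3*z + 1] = -12*z - 16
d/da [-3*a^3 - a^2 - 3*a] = -9*a^2 - 2*a - 3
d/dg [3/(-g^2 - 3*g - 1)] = 3*(2*g + 3)/(g^2 + 3*g + 1)^2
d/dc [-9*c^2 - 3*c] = -18*c - 3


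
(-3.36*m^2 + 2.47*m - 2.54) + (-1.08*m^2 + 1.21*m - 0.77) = -4.44*m^2 + 3.68*m - 3.31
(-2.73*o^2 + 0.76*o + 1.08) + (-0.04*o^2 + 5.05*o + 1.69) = -2.77*o^2 + 5.81*o + 2.77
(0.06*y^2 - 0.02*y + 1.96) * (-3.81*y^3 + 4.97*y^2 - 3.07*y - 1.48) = -0.2286*y^5 + 0.3744*y^4 - 7.7512*y^3 + 9.7138*y^2 - 5.9876*y - 2.9008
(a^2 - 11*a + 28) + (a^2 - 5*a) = 2*a^2 - 16*a + 28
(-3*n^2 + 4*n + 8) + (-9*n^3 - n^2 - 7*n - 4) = -9*n^3 - 4*n^2 - 3*n + 4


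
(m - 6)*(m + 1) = m^2 - 5*m - 6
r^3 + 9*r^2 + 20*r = r*(r + 4)*(r + 5)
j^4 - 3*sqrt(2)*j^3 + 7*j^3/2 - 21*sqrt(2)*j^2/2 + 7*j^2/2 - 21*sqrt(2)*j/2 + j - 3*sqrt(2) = (j + 1/2)*(j + 1)*(j + 2)*(j - 3*sqrt(2))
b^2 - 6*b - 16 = (b - 8)*(b + 2)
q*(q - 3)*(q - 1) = q^3 - 4*q^2 + 3*q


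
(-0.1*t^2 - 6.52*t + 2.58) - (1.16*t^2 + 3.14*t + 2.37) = -1.26*t^2 - 9.66*t + 0.21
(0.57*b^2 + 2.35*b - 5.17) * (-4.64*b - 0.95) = -2.6448*b^3 - 11.4455*b^2 + 21.7563*b + 4.9115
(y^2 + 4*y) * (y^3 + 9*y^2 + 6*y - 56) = y^5 + 13*y^4 + 42*y^3 - 32*y^2 - 224*y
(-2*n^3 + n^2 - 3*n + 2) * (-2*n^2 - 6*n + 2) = 4*n^5 + 10*n^4 - 4*n^3 + 16*n^2 - 18*n + 4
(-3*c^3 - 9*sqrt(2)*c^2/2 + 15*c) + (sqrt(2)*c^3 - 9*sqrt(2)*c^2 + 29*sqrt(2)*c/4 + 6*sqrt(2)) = -3*c^3 + sqrt(2)*c^3 - 27*sqrt(2)*c^2/2 + 29*sqrt(2)*c/4 + 15*c + 6*sqrt(2)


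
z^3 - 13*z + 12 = (z - 3)*(z - 1)*(z + 4)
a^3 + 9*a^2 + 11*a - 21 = (a - 1)*(a + 3)*(a + 7)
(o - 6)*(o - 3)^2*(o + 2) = o^4 - 10*o^3 + 21*o^2 + 36*o - 108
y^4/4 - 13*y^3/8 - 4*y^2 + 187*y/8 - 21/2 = (y/4 + 1)*(y - 7)*(y - 3)*(y - 1/2)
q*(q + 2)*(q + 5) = q^3 + 7*q^2 + 10*q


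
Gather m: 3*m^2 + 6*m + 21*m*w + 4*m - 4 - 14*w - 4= 3*m^2 + m*(21*w + 10) - 14*w - 8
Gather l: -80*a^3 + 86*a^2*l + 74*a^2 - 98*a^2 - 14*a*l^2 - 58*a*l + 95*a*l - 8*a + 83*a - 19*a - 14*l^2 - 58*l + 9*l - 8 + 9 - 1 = -80*a^3 - 24*a^2 + 56*a + l^2*(-14*a - 14) + l*(86*a^2 + 37*a - 49)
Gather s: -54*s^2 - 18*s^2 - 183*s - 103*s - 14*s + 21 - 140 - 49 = -72*s^2 - 300*s - 168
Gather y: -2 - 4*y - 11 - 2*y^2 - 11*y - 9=-2*y^2 - 15*y - 22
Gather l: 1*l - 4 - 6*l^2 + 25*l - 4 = -6*l^2 + 26*l - 8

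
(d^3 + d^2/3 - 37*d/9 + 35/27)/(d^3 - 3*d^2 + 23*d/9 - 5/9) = (d + 7/3)/(d - 1)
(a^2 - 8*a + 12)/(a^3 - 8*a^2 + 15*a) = (a^2 - 8*a + 12)/(a*(a^2 - 8*a + 15))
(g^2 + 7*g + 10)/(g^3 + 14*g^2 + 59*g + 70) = 1/(g + 7)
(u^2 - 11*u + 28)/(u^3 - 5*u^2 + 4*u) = (u - 7)/(u*(u - 1))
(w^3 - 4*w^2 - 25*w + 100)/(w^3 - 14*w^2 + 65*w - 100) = (w + 5)/(w - 5)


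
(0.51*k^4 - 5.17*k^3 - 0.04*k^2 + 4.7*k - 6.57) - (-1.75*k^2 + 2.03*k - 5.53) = 0.51*k^4 - 5.17*k^3 + 1.71*k^2 + 2.67*k - 1.04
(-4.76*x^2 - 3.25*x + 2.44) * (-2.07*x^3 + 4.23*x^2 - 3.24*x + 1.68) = 9.8532*x^5 - 13.4073*x^4 - 3.3759*x^3 + 12.8544*x^2 - 13.3656*x + 4.0992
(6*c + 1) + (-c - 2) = 5*c - 1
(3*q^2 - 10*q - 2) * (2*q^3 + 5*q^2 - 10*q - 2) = 6*q^5 - 5*q^4 - 84*q^3 + 84*q^2 + 40*q + 4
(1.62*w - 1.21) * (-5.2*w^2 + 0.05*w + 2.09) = -8.424*w^3 + 6.373*w^2 + 3.3253*w - 2.5289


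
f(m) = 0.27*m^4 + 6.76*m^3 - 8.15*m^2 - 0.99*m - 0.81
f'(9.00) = 2282.31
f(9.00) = 6029.64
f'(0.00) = -0.99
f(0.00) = -0.81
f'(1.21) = 10.89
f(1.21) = -1.39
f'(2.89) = 147.35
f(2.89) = 110.26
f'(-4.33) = 362.14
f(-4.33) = -603.21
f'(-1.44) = 61.31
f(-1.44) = -35.31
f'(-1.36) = 55.97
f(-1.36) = -30.62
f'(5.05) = 572.98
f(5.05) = 832.55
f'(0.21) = -3.51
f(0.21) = -1.31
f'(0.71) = -1.95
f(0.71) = -3.13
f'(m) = 1.08*m^3 + 20.28*m^2 - 16.3*m - 0.99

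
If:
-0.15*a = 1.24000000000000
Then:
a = -8.27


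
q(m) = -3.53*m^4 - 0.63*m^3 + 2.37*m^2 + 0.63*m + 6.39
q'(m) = -14.12*m^3 - 1.89*m^2 + 4.74*m + 0.63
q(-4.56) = -1413.75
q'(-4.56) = 1278.56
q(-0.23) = 6.37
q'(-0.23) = -0.39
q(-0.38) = 6.45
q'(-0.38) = -0.67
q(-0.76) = 6.38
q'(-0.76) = 2.13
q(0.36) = 6.84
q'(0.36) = 1.43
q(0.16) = 6.55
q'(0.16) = 1.28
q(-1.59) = -8.65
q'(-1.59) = 45.07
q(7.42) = -10815.98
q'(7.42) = -5836.54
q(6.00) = -4615.47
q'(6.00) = -3088.89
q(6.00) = -4615.47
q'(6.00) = -3088.89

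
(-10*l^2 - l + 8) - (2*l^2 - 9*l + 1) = -12*l^2 + 8*l + 7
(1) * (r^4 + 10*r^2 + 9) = r^4 + 10*r^2 + 9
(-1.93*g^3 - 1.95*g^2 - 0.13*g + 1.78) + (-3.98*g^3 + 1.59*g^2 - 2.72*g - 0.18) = -5.91*g^3 - 0.36*g^2 - 2.85*g + 1.6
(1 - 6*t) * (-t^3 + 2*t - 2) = 6*t^4 - t^3 - 12*t^2 + 14*t - 2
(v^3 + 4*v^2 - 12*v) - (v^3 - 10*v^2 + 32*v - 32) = 14*v^2 - 44*v + 32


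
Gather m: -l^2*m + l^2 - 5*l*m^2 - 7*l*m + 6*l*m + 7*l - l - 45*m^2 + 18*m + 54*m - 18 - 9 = l^2 + 6*l + m^2*(-5*l - 45) + m*(-l^2 - l + 72) - 27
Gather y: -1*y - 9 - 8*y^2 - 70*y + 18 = -8*y^2 - 71*y + 9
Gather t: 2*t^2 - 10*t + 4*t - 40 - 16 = 2*t^2 - 6*t - 56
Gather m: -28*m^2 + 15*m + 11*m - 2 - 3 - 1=-28*m^2 + 26*m - 6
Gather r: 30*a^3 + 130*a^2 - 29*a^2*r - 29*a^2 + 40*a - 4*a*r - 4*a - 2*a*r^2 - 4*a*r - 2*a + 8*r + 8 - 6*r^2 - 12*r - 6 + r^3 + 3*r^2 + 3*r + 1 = 30*a^3 + 101*a^2 + 34*a + r^3 + r^2*(-2*a - 3) + r*(-29*a^2 - 8*a - 1) + 3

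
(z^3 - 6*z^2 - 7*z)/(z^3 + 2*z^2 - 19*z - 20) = z*(z - 7)/(z^2 + z - 20)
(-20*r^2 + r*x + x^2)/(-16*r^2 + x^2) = (5*r + x)/(4*r + x)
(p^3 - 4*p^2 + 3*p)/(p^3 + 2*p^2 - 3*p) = (p - 3)/(p + 3)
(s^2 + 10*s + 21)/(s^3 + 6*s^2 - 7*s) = (s + 3)/(s*(s - 1))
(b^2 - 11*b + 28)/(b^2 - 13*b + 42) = (b - 4)/(b - 6)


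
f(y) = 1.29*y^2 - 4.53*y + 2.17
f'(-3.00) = -12.27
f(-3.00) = 27.37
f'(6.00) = 10.95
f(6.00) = 21.43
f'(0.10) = -4.27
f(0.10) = 1.73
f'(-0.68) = -6.28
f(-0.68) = 5.85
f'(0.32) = -3.70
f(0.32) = 0.85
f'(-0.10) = -4.79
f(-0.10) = 2.64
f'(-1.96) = -9.59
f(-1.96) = 16.00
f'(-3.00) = -12.27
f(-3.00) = 27.37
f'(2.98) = 3.16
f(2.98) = 0.13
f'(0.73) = -2.65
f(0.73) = -0.45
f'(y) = 2.58*y - 4.53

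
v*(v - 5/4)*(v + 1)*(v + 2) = v^4 + 7*v^3/4 - 7*v^2/4 - 5*v/2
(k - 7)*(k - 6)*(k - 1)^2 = k^4 - 15*k^3 + 69*k^2 - 97*k + 42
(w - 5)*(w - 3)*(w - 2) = w^3 - 10*w^2 + 31*w - 30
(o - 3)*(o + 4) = o^2 + o - 12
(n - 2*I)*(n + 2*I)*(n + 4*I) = n^3 + 4*I*n^2 + 4*n + 16*I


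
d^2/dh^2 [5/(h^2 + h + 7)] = 10*(-h^2 - h + (2*h + 1)^2 - 7)/(h^2 + h + 7)^3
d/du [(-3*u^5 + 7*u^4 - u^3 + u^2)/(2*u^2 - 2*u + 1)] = u*(-18*u^5 + 52*u^4 - 59*u^3 + 32*u^2 - 5*u + 2)/(4*u^4 - 8*u^3 + 8*u^2 - 4*u + 1)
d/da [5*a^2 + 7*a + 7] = 10*a + 7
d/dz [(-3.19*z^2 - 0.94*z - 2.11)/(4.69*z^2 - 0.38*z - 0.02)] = (5.6208*z^2 + 19.9194*z - 0.783)/(21.9961*z^4 - 3.5644*z^3 - 0.0432*z^2 + 0.0152*z + 0.0004)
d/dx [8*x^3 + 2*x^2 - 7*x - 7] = 24*x^2 + 4*x - 7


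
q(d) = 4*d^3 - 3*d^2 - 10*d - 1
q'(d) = 12*d^2 - 6*d - 10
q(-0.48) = 2.67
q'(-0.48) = -4.36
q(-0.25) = 1.25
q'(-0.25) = -7.75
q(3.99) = 165.42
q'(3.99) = 157.10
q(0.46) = -5.85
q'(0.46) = -10.22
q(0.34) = -4.59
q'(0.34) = -10.65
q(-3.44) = -164.93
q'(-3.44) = 152.64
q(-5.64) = -757.65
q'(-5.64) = 405.56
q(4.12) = 186.61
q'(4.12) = 168.97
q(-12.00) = -7225.00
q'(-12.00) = 1790.00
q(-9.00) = -3070.00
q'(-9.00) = 1016.00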